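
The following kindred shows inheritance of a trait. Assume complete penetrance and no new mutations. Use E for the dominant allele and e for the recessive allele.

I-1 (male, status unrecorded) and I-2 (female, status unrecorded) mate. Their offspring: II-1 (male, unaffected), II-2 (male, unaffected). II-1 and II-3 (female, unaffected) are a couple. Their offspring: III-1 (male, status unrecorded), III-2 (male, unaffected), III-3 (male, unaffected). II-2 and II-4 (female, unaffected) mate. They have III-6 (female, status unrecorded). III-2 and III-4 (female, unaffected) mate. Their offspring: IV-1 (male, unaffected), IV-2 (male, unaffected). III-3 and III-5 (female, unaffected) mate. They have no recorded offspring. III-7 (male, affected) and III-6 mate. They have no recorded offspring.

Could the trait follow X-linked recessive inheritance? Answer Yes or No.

Yes

A consistent assignment under X-linked recessive exists: I-1 X^E Y, I-2 X^E X^E, II-1 X^E Y, II-2 X^E Y, II-3 X^E X^E, II-4 X^E X^E, III-1 X^E Y, III-2 X^E Y, III-3 X^E Y, III-4 X^E X^E, III-5 X^E X^E, III-6 X^E X^E, III-7 X^e Y, IV-1 X^E Y, IV-2 X^E Y.
In this assignment every recorded phenotype matches its genotype and every non-founder's genotype is obtainable from its parents' genotypes, so the pedigree is consistent.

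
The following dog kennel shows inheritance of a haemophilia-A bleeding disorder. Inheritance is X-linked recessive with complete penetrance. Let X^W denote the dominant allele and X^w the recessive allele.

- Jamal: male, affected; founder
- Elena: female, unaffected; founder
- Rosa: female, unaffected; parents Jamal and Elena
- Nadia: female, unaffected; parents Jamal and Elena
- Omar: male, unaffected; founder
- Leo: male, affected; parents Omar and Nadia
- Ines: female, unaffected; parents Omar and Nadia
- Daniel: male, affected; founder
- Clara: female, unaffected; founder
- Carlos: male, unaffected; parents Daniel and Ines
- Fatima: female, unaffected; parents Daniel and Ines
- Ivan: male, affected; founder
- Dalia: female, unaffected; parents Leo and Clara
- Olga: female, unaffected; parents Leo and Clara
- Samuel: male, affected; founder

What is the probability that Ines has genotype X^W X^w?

1/5

Omar is unaffected, so Omar is X^W Y.
Nadia is unaffected so carries W and received w from Jamal (X^w Y), so Nadia is X^W X^w.
Their cross gives offspring ratios 1/2 X^W X^W : 1/2 X^W X^w. Conditioning on Ines being unaffected, P(X^W X^w) = 1/2 / 1 = 1/2 before taking Ines's own offspring into account.
Daniel is affected, so Daniel is X^w Y.
Now use Ines's offspring. Probability of each recorded status — unaffected son Carlos: 1/2 if Ines is X^W X^w, 1 if X^W X^W; unaffected daughter Fatima: 1/2 if Ines is X^W X^w, 1 if X^W X^W.
Bayes: P(X^W X^w) = 1/2·1/4 / (1/2·1/4 + 1/2·1) = 1/5.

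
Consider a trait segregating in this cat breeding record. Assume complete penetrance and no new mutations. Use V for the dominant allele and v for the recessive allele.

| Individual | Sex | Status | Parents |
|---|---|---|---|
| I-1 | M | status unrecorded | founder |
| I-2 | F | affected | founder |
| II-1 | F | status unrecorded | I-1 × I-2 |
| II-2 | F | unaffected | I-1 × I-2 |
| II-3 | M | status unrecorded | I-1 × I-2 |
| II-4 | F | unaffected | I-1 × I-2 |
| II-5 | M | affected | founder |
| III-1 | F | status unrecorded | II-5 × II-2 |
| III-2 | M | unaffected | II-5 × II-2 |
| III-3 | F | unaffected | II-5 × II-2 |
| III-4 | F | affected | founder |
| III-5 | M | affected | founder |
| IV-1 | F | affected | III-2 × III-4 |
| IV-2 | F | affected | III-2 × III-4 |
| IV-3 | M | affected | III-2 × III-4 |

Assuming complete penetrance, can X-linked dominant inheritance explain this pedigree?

No

Under X-linked dominant, III-3 (unaffected, female) cannot arise from II-5 (affected) × II-2 (unaffected).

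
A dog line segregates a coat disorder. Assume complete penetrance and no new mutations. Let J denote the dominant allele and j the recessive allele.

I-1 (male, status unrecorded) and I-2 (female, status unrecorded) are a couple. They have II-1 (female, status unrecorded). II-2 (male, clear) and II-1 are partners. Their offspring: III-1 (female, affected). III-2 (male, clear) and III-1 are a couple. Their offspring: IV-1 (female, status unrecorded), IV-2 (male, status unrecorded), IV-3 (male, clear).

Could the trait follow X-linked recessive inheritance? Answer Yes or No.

No

Under X-linked recessive, III-1 (affected, female) cannot arise from II-2 (clear) × II-1 (unrecorded).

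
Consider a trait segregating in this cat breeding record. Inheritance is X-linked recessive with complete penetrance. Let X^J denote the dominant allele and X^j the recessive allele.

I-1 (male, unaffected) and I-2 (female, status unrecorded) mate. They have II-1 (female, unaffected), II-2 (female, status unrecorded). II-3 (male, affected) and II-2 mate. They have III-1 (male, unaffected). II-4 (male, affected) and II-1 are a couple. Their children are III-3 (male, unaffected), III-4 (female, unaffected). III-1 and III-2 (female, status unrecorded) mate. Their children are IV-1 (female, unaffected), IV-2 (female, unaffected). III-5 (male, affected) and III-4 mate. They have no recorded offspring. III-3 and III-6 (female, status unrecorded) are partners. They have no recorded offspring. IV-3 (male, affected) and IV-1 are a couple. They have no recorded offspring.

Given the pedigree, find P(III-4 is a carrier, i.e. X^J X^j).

1

III-4 is unaffected so carries J and received j from II-4 (X^j Y), so III-4 is X^J X^j, giving P(X^J X^j) = 1.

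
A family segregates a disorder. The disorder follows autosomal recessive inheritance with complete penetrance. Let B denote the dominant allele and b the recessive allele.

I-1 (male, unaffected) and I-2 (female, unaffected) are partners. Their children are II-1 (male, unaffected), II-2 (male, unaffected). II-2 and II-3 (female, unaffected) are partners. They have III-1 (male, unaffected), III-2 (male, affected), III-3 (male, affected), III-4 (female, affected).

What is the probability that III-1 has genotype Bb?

II-2 is unaffected so carries B and passed b to III-2 (bb), so II-2 is Bb.
II-3 is unaffected so carries B and passed b to III-2 (bb), so II-3 is Bb.
Their cross gives offspring ratios 1/4 BB : 1/2 Bb : 1/4 bb. Conditioning on III-1 being unaffected, P(Bb) = 1/2 / 3/4 = 2/3.

2/3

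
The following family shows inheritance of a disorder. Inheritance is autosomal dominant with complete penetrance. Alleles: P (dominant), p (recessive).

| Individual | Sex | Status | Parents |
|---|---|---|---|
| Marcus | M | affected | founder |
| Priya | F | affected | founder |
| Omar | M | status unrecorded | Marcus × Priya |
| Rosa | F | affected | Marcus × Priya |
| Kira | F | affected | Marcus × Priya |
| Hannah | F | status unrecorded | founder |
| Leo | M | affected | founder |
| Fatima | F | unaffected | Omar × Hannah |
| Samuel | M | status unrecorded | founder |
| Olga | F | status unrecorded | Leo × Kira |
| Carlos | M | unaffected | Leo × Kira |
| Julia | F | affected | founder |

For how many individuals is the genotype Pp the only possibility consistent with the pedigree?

2

Obligate heterozygotes: Kira is affected so carries P and passed p to Carlos (pp), so Kira is Pp; Leo is affected so carries P and passed p to Carlos (pp), so Leo is Pp.
Every other individual is either homozygous by phenotype or has at least one consistent homozygous assignment, so the count is 2.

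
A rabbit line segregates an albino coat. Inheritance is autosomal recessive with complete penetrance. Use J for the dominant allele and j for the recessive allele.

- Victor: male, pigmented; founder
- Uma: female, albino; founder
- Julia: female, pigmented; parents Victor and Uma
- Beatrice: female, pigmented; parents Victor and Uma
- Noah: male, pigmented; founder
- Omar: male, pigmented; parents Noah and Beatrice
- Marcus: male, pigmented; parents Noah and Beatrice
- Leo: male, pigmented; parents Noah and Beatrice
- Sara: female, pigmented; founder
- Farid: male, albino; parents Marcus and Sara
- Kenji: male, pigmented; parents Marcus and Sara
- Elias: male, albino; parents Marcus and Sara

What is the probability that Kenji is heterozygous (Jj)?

2/3

Marcus is pigmented so carries J and passed j to Farid (jj), so Marcus is Jj.
Sara is pigmented so carries J and passed j to Farid (jj), so Sara is Jj.
Their cross gives offspring ratios 1/4 JJ : 1/2 Jj : 1/4 jj. Conditioning on Kenji being pigmented, P(Jj) = 1/2 / 3/4 = 2/3.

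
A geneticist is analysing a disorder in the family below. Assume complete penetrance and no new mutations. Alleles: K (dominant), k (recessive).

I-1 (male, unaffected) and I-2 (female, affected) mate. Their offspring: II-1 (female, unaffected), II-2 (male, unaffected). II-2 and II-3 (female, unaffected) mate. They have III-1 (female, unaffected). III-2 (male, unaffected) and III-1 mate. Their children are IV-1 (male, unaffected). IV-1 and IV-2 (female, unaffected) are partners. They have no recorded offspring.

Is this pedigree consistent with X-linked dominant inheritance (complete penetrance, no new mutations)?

A consistent assignment under X-linked dominant exists: I-1 X^k Y, I-2 X^K X^k, II-1 X^k X^k, II-2 X^k Y, II-3 X^k X^k, III-1 X^k X^k, III-2 X^k Y, IV-1 X^k Y, IV-2 X^k X^k.
In this assignment every recorded phenotype matches its genotype and every non-founder's genotype is obtainable from its parents' genotypes, so the pedigree is consistent.

Yes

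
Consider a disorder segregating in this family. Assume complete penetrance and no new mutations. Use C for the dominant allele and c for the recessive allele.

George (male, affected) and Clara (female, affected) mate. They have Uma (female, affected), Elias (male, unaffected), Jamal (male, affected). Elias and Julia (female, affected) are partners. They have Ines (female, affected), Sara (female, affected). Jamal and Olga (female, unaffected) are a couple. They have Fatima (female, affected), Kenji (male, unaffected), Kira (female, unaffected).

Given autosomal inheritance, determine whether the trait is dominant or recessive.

George and Clara are both affected yet have an unaffected child Elias. Under a recessive model two affected parents are homozygous and every child would be affected, so the trait cannot be recessive.

dominant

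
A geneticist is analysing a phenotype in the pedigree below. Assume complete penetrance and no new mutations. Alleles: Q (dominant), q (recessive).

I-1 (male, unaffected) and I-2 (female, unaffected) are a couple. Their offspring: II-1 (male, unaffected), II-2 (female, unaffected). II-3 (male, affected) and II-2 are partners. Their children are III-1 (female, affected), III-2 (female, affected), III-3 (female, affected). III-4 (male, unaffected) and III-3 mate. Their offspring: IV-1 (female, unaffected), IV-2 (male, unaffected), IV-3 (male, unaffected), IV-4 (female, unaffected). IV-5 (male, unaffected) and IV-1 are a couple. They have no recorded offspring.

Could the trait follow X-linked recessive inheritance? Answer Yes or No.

No

Under X-linked recessive, IV-2 (unaffected, male) cannot arise from III-4 (unaffected) × III-3 (affected).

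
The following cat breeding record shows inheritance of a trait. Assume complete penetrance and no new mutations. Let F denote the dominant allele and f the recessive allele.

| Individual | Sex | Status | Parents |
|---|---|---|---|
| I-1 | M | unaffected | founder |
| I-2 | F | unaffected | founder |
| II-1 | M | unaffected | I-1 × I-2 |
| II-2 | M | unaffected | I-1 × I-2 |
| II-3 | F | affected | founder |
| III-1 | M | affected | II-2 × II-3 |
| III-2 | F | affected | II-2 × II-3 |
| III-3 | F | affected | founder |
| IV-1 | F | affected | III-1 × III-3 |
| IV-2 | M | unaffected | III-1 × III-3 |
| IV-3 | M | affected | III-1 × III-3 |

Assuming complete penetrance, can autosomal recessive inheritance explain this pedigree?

No

Under autosomal recessive, IV-2 (unaffected, male) cannot arise from III-1 (affected) × III-3 (affected).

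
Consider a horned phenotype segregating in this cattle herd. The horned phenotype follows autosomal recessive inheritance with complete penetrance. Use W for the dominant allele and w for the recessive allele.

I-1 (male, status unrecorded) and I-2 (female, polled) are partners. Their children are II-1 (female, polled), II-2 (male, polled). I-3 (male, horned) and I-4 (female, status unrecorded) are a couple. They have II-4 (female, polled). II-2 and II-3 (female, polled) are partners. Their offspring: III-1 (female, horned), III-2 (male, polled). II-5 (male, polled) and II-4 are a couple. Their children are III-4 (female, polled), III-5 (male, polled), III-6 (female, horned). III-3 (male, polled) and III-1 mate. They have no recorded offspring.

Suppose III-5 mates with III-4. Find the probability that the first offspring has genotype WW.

II-5 is polled so carries W and passed w to III-6 (ww), so II-5 is Ww.
II-4 is polled so carries W and received w from I-3 (ww), so II-4 is Ww.
III-5 is a polled offspring of II-5 (Ww) × II-4 (Ww), whose cross gives 1/4 WW : 1/2 Ww : 1/4 ww; conditioning on being polled, III-5 is WW with probability 1/3, Ww with probability 2/3.
III-4 is a polled offspring of II-5 (Ww) × II-4 (Ww), whose cross gives 1/4 WW : 1/2 Ww : 1/4 ww; conditioning on being polled, III-4 is WW with probability 1/3, Ww with probability 2/3.
Summing over parental genotype combinations, P(offspring has genotype WW) = 1/9·1 + 2/9·1/2 + 2/9·1/2 + 4/9·1/4 = 4/9.

4/9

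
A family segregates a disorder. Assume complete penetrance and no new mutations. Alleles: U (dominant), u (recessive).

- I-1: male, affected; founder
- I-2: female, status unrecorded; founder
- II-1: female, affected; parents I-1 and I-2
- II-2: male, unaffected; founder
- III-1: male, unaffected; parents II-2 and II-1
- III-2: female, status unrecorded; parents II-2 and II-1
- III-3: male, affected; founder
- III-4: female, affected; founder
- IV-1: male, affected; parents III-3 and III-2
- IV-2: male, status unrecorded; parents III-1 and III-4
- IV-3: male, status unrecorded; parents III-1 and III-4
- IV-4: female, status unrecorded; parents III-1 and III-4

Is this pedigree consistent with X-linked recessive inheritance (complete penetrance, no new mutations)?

No

Under X-linked recessive, III-1 (unaffected, male) cannot arise from II-2 (unaffected) × II-1 (affected).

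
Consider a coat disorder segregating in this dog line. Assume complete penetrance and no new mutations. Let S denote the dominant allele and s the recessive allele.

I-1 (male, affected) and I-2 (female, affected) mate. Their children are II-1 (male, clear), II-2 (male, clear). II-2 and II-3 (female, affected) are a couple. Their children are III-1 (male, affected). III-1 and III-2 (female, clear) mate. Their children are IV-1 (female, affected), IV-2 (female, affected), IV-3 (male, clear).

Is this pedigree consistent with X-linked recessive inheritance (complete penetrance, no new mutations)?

Under X-linked recessive, II-1 (clear, male) cannot arise from I-1 (affected) × I-2 (affected).

No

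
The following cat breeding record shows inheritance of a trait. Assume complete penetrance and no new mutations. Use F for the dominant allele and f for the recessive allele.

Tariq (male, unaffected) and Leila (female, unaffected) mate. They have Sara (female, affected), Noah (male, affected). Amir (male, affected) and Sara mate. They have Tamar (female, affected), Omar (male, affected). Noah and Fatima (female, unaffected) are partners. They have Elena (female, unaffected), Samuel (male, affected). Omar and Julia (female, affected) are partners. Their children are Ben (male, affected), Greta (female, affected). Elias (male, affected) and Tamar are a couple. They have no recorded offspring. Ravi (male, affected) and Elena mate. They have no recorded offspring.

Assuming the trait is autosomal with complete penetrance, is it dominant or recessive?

recessive

Tariq and Leila are both unaffected yet have an affected child Sara. Under dominance, an affected child requires at least one affected parent, so the trait cannot be dominant.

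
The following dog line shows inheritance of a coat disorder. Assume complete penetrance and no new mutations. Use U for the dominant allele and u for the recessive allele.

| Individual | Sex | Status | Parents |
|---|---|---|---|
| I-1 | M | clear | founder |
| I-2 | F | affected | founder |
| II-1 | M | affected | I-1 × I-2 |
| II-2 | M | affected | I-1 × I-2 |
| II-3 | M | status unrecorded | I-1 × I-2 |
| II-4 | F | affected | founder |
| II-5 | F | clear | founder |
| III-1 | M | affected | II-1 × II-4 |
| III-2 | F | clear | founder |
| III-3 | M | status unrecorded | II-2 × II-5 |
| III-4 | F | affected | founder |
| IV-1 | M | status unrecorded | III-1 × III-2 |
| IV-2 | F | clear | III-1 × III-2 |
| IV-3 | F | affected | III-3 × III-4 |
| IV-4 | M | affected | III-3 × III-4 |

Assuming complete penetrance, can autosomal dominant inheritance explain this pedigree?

Yes

A consistent assignment under autosomal dominant exists: I-1 uu, I-2 UU, II-1 Uu, II-2 Uu, II-3 Uu, II-4 UU, II-5 uu, III-1 Uu, III-2 uu, III-3 Uu, III-4 UU, IV-1 Uu, IV-2 uu, IV-3 UU, IV-4 UU.
In this assignment every recorded phenotype matches its genotype and every non-founder's genotype is obtainable from its parents' genotypes, so the pedigree is consistent.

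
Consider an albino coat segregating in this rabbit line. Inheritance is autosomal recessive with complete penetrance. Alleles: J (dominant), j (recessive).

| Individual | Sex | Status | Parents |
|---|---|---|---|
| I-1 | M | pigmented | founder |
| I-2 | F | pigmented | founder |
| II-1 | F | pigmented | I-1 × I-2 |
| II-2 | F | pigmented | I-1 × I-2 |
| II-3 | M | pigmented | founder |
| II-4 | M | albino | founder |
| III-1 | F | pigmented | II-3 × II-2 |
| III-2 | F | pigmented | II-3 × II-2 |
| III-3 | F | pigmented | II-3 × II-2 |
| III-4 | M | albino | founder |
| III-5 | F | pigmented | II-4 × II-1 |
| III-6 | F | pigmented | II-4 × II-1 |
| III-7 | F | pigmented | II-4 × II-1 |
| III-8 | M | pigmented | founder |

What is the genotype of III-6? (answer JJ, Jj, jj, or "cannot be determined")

Jj

From phenotype alone, III-6 is JJ or Jj.
III-6 is pigmented so carries J and received j from II-4 (jj), so III-6 is Jj.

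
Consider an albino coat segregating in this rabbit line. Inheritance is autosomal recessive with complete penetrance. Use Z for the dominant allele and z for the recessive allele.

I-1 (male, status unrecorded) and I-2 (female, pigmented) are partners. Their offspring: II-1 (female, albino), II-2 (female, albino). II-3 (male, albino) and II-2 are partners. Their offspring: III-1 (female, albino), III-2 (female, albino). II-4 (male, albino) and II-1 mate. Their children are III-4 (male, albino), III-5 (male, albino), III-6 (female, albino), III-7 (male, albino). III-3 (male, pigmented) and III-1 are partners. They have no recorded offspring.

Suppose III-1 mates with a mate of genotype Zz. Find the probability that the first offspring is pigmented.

III-1 is albino, so III-1 is zz.
The cross gives 1/2 Zz : 1/2 zz, so P(offspring is pigmented) = 1/2.

1/2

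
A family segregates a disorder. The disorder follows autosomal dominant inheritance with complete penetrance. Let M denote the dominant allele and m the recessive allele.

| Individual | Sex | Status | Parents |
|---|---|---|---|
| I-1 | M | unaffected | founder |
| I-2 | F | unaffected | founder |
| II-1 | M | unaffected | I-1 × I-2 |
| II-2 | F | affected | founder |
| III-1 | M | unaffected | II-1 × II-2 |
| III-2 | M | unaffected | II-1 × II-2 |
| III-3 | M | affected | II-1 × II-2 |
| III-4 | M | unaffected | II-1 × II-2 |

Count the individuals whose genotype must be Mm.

Obligate heterozygotes: II-2 is affected so carries M and passed m to III-1 (mm), so II-2 is Mm; III-3 is affected so carries M and received m from II-1 (mm), so III-3 is Mm.
Every other individual is either homozygous by phenotype or has at least one consistent homozygous assignment, so the count is 2.

2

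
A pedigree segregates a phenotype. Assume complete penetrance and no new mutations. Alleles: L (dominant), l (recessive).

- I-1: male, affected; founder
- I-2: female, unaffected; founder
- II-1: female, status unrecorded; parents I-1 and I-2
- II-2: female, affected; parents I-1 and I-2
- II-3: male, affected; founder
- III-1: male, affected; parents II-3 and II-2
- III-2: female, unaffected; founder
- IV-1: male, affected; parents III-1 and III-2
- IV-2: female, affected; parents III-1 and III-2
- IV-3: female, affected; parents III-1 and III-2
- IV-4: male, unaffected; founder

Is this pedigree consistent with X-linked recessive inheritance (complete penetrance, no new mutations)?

A consistent assignment under X-linked recessive exists: I-1 X^l Y, I-2 X^L X^l, II-1 X^L X^l, II-2 X^l X^l, II-3 X^l Y, III-1 X^l Y, III-2 X^L X^l, IV-1 X^l Y, IV-2 X^l X^l, IV-3 X^l X^l, IV-4 X^L Y.
In this assignment every recorded phenotype matches its genotype and every non-founder's genotype is obtainable from its parents' genotypes, so the pedigree is consistent.

Yes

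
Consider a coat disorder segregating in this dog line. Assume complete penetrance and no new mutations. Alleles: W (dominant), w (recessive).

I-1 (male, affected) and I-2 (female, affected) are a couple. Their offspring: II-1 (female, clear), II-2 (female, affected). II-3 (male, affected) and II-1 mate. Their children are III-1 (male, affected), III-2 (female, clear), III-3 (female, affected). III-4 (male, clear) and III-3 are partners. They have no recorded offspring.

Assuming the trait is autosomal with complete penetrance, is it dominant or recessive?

dominant

I-1 and I-2 are both affected yet have a clear child II-1. Under a recessive model two affected parents are homozygous and every child would be affected, so the trait cannot be recessive.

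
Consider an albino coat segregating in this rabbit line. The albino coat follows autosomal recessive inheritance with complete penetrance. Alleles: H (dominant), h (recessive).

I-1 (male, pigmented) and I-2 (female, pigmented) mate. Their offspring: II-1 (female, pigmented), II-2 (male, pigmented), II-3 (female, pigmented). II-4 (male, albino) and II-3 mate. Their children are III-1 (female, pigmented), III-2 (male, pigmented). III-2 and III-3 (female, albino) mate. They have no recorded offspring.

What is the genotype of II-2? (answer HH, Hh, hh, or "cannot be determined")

cannot be determined

II-2's phenotype allows HH or Hh, and no parent or child forces a single allele at both positions; consistent genotype assignments exist with II-2 as HH or Hh.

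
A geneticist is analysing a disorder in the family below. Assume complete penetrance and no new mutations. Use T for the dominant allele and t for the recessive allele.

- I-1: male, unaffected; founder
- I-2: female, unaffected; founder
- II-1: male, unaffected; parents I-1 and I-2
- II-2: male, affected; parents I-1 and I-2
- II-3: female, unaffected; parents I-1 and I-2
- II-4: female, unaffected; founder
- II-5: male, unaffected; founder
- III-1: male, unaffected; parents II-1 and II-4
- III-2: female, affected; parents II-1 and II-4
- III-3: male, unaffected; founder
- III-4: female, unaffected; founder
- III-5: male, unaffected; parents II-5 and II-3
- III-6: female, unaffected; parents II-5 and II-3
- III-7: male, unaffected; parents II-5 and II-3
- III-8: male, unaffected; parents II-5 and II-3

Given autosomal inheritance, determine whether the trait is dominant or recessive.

recessive

I-1 and I-2 are both unaffected yet have an affected child II-2. Under dominance, an affected child requires at least one affected parent, so the trait cannot be dominant.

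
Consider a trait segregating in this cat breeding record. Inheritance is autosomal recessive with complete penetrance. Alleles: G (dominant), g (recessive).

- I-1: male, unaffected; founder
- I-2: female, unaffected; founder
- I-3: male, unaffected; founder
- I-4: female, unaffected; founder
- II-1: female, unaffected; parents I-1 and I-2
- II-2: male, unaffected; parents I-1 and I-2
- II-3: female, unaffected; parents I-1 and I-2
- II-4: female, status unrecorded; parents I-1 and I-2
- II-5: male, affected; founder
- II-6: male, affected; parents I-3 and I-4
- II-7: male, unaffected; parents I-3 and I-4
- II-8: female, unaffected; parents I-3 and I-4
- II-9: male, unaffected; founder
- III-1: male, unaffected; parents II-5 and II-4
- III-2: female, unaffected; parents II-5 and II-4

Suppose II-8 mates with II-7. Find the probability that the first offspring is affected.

1/9

I-3 is unaffected so carries G and passed g to II-6 (gg), so I-3 is Gg.
I-4 is unaffected so carries G and passed g to II-6 (gg), so I-4 is Gg.
II-8 is an unaffected offspring of I-3 (Gg) × I-4 (Gg), whose cross gives 1/4 GG : 1/2 Gg : 1/4 gg; conditioning on being unaffected, II-8 is GG with probability 1/3, Gg with probability 2/3.
II-7 is an unaffected offspring of I-3 (Gg) × I-4 (Gg), whose cross gives 1/4 GG : 1/2 Gg : 1/4 gg; conditioning on being unaffected, II-7 is GG with probability 1/3, Gg with probability 2/3.
Summing over parental genotype combinations, P(offspring is affected) = 4/9·1/4 = 1/9.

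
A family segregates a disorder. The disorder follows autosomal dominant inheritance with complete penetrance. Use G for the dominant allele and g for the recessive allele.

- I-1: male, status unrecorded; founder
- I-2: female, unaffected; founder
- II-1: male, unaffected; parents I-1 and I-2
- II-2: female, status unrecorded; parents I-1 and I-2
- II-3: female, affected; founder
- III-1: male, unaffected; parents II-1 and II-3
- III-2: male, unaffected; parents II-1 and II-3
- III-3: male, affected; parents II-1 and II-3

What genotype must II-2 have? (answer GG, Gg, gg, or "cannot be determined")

cannot be determined

II-2's phenotype is unrecorded, and no parent or child forces a single allele at both positions; consistent genotype assignments exist with II-2 as Gg or gg.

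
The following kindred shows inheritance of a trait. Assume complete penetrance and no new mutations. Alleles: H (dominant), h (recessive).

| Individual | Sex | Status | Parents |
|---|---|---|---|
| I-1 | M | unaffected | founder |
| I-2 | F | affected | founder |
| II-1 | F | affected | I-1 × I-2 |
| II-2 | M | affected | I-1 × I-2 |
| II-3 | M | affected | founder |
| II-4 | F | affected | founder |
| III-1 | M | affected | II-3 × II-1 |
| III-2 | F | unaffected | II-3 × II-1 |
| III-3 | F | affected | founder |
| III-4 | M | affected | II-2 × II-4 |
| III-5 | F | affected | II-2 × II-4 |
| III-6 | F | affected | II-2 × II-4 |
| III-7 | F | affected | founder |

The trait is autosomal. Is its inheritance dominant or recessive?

dominant

II-3 and II-1 are both affected yet have an unaffected child III-2. Under a recessive model two affected parents are homozygous and every child would be affected, so the trait cannot be recessive.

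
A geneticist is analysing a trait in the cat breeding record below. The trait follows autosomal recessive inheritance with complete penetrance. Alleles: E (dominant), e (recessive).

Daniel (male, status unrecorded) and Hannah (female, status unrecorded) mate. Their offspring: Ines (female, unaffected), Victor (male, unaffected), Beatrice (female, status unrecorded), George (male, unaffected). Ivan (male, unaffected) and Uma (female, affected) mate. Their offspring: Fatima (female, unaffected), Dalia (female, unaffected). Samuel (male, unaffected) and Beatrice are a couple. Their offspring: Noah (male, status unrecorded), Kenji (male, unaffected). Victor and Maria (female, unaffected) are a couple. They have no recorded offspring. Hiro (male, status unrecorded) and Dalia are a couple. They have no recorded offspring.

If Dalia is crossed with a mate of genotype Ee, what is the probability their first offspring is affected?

Dalia is unaffected so carries E and received e from Uma (ee), so Dalia is Ee.
The cross gives 1/4 EE : 1/2 Ee : 1/4 ee, so P(offspring is affected) = 1/4.

1/4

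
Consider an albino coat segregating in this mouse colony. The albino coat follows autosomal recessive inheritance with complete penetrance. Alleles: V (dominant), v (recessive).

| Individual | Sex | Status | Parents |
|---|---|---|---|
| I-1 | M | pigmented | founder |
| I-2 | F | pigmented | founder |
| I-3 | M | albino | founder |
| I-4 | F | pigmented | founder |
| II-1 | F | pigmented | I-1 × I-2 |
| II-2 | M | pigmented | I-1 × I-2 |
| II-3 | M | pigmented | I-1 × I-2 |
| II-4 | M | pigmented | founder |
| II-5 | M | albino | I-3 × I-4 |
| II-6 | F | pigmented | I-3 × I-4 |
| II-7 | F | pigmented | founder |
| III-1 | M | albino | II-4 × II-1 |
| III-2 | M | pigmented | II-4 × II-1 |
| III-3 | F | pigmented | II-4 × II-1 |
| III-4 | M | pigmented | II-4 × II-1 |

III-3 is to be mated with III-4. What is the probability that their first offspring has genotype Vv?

4/9

II-4 is pigmented so carries V and passed v to III-1 (vv), so II-4 is Vv.
II-1 is pigmented so carries V and passed v to III-1 (vv), so II-1 is Vv.
III-3 is a pigmented offspring of II-4 (Vv) × II-1 (Vv), whose cross gives 1/4 VV : 1/2 Vv : 1/4 vv; conditioning on being pigmented, III-3 is VV with probability 1/3, Vv with probability 2/3.
III-4 is a pigmented offspring of II-4 (Vv) × II-1 (Vv), whose cross gives 1/4 VV : 1/2 Vv : 1/4 vv; conditioning on being pigmented, III-4 is VV with probability 1/3, Vv with probability 2/3.
Summing over parental genotype combinations, P(offspring has genotype Vv) = 2/9·1/2 + 2/9·1/2 + 4/9·1/2 = 4/9.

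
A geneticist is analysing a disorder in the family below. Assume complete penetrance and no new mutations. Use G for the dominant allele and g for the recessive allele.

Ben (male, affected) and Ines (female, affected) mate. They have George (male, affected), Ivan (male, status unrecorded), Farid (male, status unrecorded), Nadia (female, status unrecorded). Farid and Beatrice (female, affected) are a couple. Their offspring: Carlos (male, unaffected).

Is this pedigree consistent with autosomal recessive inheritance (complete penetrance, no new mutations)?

No assignment of genotypes under autosomal recessive satisfies every parent–offspring relationship, so the pedigree is inconsistent.

No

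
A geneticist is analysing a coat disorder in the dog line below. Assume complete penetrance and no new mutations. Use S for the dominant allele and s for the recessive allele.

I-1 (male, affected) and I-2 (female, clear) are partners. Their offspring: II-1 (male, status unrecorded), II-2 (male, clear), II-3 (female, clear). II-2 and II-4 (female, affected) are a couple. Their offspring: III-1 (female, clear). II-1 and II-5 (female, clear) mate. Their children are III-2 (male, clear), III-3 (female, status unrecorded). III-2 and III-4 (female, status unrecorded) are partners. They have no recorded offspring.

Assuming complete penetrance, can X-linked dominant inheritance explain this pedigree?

No

Under X-linked dominant, II-3 (clear, female) cannot arise from I-1 (affected) × I-2 (clear).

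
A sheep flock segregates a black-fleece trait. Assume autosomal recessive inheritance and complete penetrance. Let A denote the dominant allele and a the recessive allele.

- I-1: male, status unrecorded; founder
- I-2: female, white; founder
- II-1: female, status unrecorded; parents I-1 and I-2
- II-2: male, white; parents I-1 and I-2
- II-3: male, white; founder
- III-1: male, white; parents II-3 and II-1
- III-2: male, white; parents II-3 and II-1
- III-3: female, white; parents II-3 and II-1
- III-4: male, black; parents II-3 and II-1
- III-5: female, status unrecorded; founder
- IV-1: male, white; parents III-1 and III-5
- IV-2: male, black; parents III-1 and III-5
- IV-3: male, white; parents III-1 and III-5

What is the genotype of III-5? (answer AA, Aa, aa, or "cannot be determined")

cannot be determined

III-5's phenotype is unrecorded, and no parent or child forces a single allele at both positions; consistent genotype assignments exist with III-5 as Aa or aa.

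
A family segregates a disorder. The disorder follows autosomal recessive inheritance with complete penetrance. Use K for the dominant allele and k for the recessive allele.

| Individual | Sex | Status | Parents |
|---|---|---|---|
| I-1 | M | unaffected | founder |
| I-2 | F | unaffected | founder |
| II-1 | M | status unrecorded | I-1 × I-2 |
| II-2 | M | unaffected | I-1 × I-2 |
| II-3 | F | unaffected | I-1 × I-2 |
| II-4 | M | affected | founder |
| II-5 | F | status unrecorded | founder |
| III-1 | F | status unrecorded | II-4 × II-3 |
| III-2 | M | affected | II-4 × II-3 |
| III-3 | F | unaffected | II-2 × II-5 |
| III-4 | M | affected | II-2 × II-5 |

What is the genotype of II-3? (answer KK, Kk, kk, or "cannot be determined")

From phenotype alone, II-3 is KK or Kk.
II-3 is unaffected so carries K and passed k to III-2 (kk), so II-3 is Kk.

Kk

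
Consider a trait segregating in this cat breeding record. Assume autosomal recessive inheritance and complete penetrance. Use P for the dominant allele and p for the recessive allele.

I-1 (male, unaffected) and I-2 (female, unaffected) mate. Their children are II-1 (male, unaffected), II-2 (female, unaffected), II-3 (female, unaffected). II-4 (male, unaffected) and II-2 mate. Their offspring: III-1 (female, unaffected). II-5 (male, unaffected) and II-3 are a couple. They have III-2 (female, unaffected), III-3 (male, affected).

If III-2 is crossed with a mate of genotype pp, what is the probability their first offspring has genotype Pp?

II-5 is unaffected so carries P and passed p to III-3 (pp), so II-5 is Pp.
II-3 is unaffected so carries P and passed p to III-3 (pp), so II-3 is Pp.
III-2 is an unaffected offspring of II-5 (Pp) × II-3 (Pp), whose cross gives 1/4 PP : 1/2 Pp : 1/4 pp; conditioning on being unaffected, III-2 is PP with probability 1/3, Pp with probability 2/3.
Summing over parental genotype combinations, P(offspring has genotype Pp) = 1/3·1 + 2/3·1/2 = 2/3.

2/3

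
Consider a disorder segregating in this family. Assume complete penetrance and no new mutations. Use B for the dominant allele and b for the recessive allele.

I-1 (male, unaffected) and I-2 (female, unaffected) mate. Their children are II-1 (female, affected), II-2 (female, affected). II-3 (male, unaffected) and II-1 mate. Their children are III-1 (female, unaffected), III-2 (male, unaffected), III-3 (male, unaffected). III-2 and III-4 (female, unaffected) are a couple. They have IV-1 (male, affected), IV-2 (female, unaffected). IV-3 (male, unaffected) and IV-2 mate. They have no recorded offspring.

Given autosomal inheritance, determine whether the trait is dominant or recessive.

recessive

I-1 and I-2 are both unaffected yet have an affected child II-1. Under dominance, an affected child requires at least one affected parent, so the trait cannot be dominant.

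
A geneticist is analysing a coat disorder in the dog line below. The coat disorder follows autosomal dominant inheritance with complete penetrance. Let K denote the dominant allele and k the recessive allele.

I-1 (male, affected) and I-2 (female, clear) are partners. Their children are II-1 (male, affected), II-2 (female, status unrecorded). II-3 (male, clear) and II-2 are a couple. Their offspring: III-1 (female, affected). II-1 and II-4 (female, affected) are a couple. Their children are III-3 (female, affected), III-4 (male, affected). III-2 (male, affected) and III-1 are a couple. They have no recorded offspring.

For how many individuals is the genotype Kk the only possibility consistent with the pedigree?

Obligate heterozygotes: II-1 is affected so carries K and received k from I-2 (kk), so II-1 is Kk; II-2 passed K to III-1 (Kk, whose k came from II-3) and received k from I-2 (kk), so II-2 is Kk; III-1 is affected so carries K and received k from II-3 (kk), so III-1 is Kk.
Every other individual is either homozygous by phenotype or has at least one consistent homozygous assignment, so the count is 3.

3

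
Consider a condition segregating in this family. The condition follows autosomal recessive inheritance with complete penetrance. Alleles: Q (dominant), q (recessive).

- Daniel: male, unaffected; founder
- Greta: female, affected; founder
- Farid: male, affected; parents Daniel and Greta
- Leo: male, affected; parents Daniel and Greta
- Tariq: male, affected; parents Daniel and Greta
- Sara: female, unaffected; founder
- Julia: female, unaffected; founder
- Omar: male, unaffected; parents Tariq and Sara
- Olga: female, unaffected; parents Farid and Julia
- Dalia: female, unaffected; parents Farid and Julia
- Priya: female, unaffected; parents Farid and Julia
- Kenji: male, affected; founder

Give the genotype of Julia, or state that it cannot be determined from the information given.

Julia's phenotype allows QQ or Qq, and no parent or child forces a single allele at both positions; consistent genotype assignments exist with Julia as QQ or Qq.

cannot be determined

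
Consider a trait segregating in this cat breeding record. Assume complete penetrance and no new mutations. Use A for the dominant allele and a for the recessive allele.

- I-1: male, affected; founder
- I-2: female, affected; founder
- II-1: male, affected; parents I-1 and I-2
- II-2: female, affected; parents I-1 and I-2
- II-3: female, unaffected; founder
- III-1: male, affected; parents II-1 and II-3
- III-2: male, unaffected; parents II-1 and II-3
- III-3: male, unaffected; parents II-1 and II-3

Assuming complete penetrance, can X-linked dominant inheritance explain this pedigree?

Under X-linked dominant, III-1 (affected, male) cannot arise from II-1 (affected) × II-3 (unaffected).

No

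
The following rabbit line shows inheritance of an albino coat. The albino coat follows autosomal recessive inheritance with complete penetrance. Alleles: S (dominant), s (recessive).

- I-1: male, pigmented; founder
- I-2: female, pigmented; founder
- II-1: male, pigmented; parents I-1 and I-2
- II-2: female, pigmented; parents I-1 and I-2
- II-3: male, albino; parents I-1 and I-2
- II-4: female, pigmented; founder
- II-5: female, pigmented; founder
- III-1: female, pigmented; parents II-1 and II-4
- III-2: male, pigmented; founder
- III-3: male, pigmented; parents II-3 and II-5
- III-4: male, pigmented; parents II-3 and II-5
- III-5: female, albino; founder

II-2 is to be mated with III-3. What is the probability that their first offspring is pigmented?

I-1 is pigmented so carries S and passed s to II-3 (ss), so I-1 is Ss.
I-2 is pigmented so carries S and passed s to II-3 (ss), so I-2 is Ss.
II-2 is a pigmented offspring of I-1 (Ss) × I-2 (Ss), whose cross gives 1/4 SS : 1/2 Ss : 1/4 ss; conditioning on being pigmented, II-2 is SS with probability 1/3, Ss with probability 2/3.
III-3 is pigmented so carries S and received s from II-3 (ss), so III-3 is Ss.
Summing over parental genotype combinations, P(offspring is pigmented) = 1/3·1 + 2/3·3/4 = 5/6.

5/6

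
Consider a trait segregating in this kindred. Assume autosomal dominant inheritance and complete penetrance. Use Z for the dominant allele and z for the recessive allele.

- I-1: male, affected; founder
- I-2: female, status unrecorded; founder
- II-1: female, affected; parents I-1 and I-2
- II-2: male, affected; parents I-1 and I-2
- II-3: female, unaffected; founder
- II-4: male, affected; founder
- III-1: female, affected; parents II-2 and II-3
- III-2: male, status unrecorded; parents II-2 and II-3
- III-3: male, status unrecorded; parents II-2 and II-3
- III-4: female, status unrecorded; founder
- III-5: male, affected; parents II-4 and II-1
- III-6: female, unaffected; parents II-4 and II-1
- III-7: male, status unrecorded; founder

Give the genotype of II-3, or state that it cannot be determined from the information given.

zz

II-3 is unaffected, so II-3 is zz.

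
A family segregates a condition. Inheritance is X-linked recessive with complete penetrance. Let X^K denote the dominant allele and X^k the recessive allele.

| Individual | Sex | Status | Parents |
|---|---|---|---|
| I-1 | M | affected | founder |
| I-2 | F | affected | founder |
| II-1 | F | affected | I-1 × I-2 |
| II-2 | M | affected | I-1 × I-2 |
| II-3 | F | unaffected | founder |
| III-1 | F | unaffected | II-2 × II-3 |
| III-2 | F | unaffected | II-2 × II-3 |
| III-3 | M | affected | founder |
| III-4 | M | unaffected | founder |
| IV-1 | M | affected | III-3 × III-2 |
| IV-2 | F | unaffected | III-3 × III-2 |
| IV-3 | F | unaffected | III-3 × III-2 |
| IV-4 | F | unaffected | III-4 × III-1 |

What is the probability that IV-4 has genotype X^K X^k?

III-4 is unaffected, so III-4 is X^K Y.
III-1 is unaffected so carries K and received k from II-2 (X^k Y), so III-1 is X^K X^k.
Their cross gives offspring ratios 1/2 X^K X^K : 1/2 X^K X^k. Conditioning on IV-4 being unaffected, P(X^K X^k) = 1/2 / 1 = 1/2.

1/2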